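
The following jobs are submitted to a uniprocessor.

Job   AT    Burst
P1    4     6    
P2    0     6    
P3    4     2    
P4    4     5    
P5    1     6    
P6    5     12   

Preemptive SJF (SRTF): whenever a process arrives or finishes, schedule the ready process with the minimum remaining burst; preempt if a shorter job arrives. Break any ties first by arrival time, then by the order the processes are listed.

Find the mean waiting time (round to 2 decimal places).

8.83

Gantt: | P2 0-6 | P3 6-8 | P4 8-13 | P5 13-19 | P1 19-25 | P6 25-37 |
Completion: P1=25  P2=6  P3=8  P4=13  P5=19  P6=37
Turnaround (C−A): P1=21  P2=6  P3=4  P4=9  P5=18  P6=32
Waiting times: P1=15, P2=0, P3=2, P4=4, P5=12, P6=20
Average waiting = (15+0+2+4+12+20) / 6 = 53/6 = 8.83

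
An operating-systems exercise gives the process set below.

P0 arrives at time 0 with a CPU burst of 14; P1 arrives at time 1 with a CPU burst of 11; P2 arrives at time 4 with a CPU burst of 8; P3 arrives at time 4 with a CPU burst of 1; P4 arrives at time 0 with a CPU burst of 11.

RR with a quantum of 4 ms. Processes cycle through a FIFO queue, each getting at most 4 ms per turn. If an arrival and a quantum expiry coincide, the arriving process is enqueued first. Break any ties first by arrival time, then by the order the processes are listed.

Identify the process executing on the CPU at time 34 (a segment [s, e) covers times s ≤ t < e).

P0

Gantt: | P0 0-4 | P4 4-8 | P1 8-12 | P2 12-16 | P3 16-17 | P0 17-21 | P4 21-25 | P1 25-29 | P2 29-33 | P0 33-37 | P4 37-40 | P1 40-43 | P0 43-45 |
Completion: P0=45  P1=43  P2=33  P3=17  P4=40
Turnaround (C−A): P0=45  P1=42  P2=29  P3=13  P4=40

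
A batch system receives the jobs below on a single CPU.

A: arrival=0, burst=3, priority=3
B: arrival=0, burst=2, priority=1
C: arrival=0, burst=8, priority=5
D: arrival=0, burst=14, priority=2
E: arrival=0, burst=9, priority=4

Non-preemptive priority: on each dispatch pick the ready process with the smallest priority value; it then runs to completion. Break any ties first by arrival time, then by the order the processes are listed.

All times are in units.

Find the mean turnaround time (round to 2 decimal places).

Schedule: | B 0-2 | D 2-16 | A 16-19 | E 19-28 | C 28-36 |
Completion: A=19  B=2  C=36  D=16  E=28
Turnaround (C−A): A=19  B=2  C=36  D=16  E=28
Turnaround times: A=19, B=2, C=36, D=16, E=28
Average turnaround = (19+2+36+16+28) / 5 = 101/5 = 20.20

20.20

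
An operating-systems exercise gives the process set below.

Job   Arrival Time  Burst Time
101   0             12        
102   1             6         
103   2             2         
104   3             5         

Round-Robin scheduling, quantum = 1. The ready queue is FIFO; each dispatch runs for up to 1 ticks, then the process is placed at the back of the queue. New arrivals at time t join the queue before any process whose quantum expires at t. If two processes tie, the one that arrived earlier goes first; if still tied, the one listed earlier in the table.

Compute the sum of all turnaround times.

Gantt: | 101 0-1 | 102 1-2 | 101 2-3 | 103 3-4 | 102 4-5 | 104 5-6 | 101 6-7 | 103 7-8 | 102 8-9 | 104 9-10 | 101 10-11 | 102 11-12 | 104 12-13 | 101 13-14 | 102 14-15 | 104 15-16 | 101 16-17 | 102 17-18 | 104 18-19 | 101 19-25 |
Completion: 101=25  102=18  103=8  104=19
Turnaround (C−A): 101=25  102=17  103=6  104=16
Turnaround = completion − arrival: 101=25, 102=17, 103=6, 104=16
Total turnaround = 25 + 17 + 6 + 16 = 64

64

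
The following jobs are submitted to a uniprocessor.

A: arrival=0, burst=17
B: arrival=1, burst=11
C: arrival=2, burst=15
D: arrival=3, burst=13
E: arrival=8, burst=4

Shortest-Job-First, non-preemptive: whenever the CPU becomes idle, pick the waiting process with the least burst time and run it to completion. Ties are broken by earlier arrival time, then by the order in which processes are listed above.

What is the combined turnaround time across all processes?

Timeline: | A 0-17 | E 17-21 | B 21-32 | D 32-45 | C 45-60 |
Completion: A=17  B=32  C=60  D=45  E=21
Turnaround (C−A): A=17  B=31  C=58  D=42  E=13
Turnaround = completion − arrival: A=17, B=31, C=58, D=42, E=13
Total turnaround = 17 + 31 + 58 + 42 + 13 = 161

161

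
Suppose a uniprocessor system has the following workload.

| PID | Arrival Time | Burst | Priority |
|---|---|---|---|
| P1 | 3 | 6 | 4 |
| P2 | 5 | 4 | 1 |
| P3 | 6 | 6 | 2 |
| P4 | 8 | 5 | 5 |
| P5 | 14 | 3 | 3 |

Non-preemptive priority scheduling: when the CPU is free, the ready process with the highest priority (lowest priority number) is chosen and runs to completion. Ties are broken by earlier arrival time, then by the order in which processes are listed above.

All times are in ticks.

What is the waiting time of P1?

Gantt: | idle 0-3 | P1 3-9 | P2 9-13 | P3 13-19 | P5 19-22 | P4 22-27 |
Completion: P1=9  P2=13  P3=19  P4=27  P5=22
Waiting(P1) = turnaround − burst = 6 − 6 = 0

0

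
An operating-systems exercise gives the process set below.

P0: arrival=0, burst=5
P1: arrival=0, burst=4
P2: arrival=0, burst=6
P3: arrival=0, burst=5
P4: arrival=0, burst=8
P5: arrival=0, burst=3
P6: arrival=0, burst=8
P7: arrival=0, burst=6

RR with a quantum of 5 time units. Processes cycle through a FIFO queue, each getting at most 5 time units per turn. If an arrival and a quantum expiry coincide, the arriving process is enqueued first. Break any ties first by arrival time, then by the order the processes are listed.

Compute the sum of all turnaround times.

228

Schedule: | P0 0-5 | P1 5-9 | P2 9-14 | P3 14-19 | P4 19-24 | P5 24-27 | P6 27-32 | P7 32-37 | P2 37-38 | P4 38-41 | P6 41-44 | P7 44-45 |
Completion: P0=5  P1=9  P2=38  P3=19  P4=41  P5=27  P6=44  P7=45
Turnaround (C−A): P0=5  P1=9  P2=38  P3=19  P4=41  P5=27  P6=44  P7=45
Turnaround = completion − arrival: P0=5, P1=9, P2=38, P3=19, P4=41, P5=27, P6=44, P7=45
Total turnaround = 5 + 9 + 38 + 19 + 41 + 27 + 44 + 45 = 228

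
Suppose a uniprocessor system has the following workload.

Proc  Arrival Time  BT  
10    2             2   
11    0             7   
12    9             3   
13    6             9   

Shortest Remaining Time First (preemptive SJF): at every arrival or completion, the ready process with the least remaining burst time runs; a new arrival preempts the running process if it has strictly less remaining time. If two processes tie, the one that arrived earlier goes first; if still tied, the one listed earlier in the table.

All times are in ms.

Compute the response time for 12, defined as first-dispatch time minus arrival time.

0

Timeline: | 11 0-2 | 10 2-4 | 11 4-9 | 12 9-12 | 13 12-21 |
Completion: 10=4  11=9  12=12  13=21
Response(12) = first start − arrival = 9 − 9 = 0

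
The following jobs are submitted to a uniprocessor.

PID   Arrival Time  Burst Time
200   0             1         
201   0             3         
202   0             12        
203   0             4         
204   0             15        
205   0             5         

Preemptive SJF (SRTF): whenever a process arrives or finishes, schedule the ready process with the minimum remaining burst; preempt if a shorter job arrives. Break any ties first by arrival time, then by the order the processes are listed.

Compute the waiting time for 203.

Gantt: | 200 0-1 | 201 1-4 | 203 4-8 | 205 8-13 | 202 13-25 | 204 25-40 |
Completion: 200=1  201=4  202=25  203=8  204=40  205=13
Turnaround (C−A): 200=1  201=4  202=25  203=8  204=40  205=13
Waiting(203) = turnaround − burst = 8 − 4 = 4

4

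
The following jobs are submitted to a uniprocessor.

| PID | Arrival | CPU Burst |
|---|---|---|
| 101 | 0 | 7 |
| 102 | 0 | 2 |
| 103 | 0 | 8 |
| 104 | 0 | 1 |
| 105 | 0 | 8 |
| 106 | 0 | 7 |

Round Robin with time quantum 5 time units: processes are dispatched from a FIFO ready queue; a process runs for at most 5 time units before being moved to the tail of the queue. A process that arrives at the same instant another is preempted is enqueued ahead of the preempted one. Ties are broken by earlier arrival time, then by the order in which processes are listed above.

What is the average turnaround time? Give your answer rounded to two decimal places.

22.83

Timeline: | 101 0-5 | 102 5-7 | 103 7-12 | 104 12-13 | 105 13-18 | 106 18-23 | 101 23-25 | 103 25-28 | 105 28-31 | 106 31-33 |
Completion: 101=25  102=7  103=28  104=13  105=31  106=33
Turnaround (C−A): 101=25  102=7  103=28  104=13  105=31  106=33
Turnaround times: 101=25, 102=7, 103=28, 104=13, 105=31, 106=33
Average turnaround = (25+7+28+13+31+33) / 6 = 137/6 = 22.83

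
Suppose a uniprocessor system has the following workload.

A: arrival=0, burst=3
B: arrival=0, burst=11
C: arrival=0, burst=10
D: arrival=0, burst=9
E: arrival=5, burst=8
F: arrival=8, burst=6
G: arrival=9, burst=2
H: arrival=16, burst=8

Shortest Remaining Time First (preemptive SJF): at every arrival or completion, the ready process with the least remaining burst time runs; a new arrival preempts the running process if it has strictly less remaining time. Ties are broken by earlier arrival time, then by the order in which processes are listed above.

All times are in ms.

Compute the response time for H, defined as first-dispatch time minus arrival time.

12

Gantt: | A 0-3 | D 3-9 | G 9-11 | D 11-14 | F 14-20 | E 20-28 | H 28-36 | C 36-46 | B 46-57 |
Completion: A=3  B=57  C=46  D=14  E=28  F=20  G=11  H=36
Response(H) = first start − arrival = 28 − 16 = 12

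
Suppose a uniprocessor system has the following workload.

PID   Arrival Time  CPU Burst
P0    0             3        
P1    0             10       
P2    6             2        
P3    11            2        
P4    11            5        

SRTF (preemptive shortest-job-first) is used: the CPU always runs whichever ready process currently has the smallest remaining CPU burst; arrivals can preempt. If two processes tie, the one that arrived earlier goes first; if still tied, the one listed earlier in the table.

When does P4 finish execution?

Gantt: | P0 0-3 | P1 3-6 | P2 6-8 | P1 8-11 | P3 11-13 | P1 13-17 | P4 17-22 |
Completion: P0=3  P1=17  P2=8  P3=13  P4=22

22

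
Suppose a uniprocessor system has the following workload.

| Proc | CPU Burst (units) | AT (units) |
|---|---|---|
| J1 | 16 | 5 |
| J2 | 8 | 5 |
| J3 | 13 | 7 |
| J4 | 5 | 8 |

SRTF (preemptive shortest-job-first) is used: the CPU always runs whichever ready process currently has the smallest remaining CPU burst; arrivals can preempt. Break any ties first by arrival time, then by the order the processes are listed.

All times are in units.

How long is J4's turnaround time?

10

Gantt: | idle 0-5 | J2 5-13 | J4 13-18 | J3 18-31 | J1 31-47 |
Completion: J1=47  J2=13  J3=31  J4=18
Turnaround(J4) = completion − arrival = 18 − 8 = 10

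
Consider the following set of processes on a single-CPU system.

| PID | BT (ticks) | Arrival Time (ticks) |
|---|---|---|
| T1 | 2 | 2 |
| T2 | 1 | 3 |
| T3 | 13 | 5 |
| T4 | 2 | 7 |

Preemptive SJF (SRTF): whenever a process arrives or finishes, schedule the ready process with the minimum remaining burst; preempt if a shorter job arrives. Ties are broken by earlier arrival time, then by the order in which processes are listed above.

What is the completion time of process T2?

Schedule: | idle 0-2 | T1 2-4 | T2 4-5 | T3 5-7 | T4 7-9 | T3 9-20 |
Completion: T1=4  T2=5  T3=20  T4=9

5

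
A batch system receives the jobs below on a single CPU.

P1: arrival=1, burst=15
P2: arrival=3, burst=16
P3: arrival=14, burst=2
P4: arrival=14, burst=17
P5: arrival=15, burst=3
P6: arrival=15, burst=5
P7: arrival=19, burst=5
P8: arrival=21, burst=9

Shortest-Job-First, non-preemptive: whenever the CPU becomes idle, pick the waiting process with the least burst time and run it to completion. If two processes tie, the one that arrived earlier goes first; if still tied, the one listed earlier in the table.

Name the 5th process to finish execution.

Gantt: | idle 0-1 | P1 1-16 | P3 16-18 | P5 18-21 | P6 21-26 | P7 26-31 | P8 31-40 | P2 40-56 | P4 56-73 |
Completion: P1=16  P2=56  P3=18  P4=73  P5=21  P6=26  P7=31  P8=40
Turnaround (C−A): P1=15  P2=53  P3=4  P4=59  P5=6  P6=11  P7=12  P8=19
Finish order: P1 → P3 → P5 → P6 → P7 → P8 → P2 → P4

P7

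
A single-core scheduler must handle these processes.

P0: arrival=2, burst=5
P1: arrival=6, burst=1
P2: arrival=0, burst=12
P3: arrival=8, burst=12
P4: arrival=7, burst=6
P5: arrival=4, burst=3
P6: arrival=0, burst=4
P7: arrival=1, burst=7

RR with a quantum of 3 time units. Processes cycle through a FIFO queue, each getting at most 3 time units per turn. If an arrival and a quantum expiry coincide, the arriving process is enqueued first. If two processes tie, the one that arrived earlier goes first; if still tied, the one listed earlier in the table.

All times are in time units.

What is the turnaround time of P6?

Timeline: | P2 0-3 | P6 3-6 | P7 6-9 | P0 9-12 | P2 12-15 | P5 15-18 | P1 18-19 | P6 19-20 | P4 20-23 | P3 23-26 | P7 26-29 | P0 29-31 | P2 31-34 | P4 34-37 | P3 37-40 | P7 40-41 | P2 41-44 | P3 44-50 |
Completion: P0=31  P1=19  P2=44  P3=50  P4=37  P5=18  P6=20  P7=41
Turnaround (C−A): P0=29  P1=13  P2=44  P3=42  P4=30  P5=14  P6=20  P7=40
Turnaround(P6) = completion − arrival = 20 − 0 = 20

20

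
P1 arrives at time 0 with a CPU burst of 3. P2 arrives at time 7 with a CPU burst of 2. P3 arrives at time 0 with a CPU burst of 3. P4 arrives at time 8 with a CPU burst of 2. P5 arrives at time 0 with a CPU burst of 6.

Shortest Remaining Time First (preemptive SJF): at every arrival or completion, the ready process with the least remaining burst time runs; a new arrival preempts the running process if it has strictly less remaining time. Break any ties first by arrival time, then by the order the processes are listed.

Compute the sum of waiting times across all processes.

Schedule: | P1 0-3 | P3 3-6 | P5 6-7 | P2 7-9 | P4 9-11 | P5 11-16 |
Completion: P1=3  P2=9  P3=6  P4=11  P5=16
Waiting = turnaround − burst: P1=0, P2=0, P3=3, P4=1, P5=10
Total waiting = 0 + 0 + 3 + 1 + 10 = 14

14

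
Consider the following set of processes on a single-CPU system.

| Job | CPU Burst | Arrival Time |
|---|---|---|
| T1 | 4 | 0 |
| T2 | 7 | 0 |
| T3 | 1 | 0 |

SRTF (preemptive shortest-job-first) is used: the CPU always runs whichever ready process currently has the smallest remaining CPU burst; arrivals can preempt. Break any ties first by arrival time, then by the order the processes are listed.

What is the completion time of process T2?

12

Timeline: | T3 0-1 | T1 1-5 | T2 5-12 |
Completion: T1=5  T2=12  T3=1
Turnaround (C−A): T1=5  T2=12  T3=1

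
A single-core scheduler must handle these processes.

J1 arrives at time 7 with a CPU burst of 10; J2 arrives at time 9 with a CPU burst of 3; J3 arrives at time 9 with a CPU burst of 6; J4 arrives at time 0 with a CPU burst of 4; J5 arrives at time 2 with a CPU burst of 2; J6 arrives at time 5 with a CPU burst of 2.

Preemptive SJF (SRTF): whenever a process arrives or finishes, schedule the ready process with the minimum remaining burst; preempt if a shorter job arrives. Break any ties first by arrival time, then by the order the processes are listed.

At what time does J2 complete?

Gantt: | J4 0-4 | J5 4-6 | J6 6-8 | J1 8-9 | J2 9-12 | J3 12-18 | J1 18-27 |
Completion: J1=27  J2=12  J3=18  J4=4  J5=6  J6=8

12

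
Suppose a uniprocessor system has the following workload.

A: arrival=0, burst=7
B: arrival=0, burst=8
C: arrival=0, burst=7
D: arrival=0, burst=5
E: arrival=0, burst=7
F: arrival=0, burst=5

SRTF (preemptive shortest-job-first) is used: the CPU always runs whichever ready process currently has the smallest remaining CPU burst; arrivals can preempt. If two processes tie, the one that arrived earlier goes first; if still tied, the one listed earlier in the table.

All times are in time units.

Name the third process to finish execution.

Gantt: | D 0-5 | F 5-10 | A 10-17 | C 17-24 | E 24-31 | B 31-39 |
Completion: A=17  B=39  C=24  D=5  E=31  F=10
Turnaround (C−A): A=17  B=39  C=24  D=5  E=31  F=10
Finish order: D → F → A → C → E → B

A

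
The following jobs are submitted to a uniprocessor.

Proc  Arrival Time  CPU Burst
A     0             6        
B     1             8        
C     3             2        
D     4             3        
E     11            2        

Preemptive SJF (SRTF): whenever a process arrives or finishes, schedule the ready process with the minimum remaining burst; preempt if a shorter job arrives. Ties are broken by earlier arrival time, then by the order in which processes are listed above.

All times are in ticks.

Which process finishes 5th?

B

Gantt: | A 0-3 | C 3-5 | A 5-8 | D 8-11 | E 11-13 | B 13-21 |
Completion: A=8  B=21  C=5  D=11  E=13
Finish order: C → A → D → E → B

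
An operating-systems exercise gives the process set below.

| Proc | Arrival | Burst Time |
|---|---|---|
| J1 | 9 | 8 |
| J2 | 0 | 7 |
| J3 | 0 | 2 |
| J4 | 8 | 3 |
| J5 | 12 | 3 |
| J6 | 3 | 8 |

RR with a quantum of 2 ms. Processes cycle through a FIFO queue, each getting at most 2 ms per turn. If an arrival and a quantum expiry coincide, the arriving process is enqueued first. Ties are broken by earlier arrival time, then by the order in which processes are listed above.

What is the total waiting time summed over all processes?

Gantt: | J2 0-2 | J3 2-4 | J2 4-6 | J6 6-8 | J2 8-10 | J4 10-12 | J6 12-14 | J1 14-16 | J2 16-17 | J5 17-19 | J4 19-20 | J6 20-22 | J1 22-24 | J5 24-25 | J6 25-27 | J1 27-31 |
Completion: J1=31  J2=17  J3=4  J4=20  J5=25  J6=27
Waiting = turnaround − burst: J1=14, J2=10, J3=2, J4=9, J5=10, J6=16
Total waiting = 14 + 10 + 2 + 9 + 10 + 16 = 61

61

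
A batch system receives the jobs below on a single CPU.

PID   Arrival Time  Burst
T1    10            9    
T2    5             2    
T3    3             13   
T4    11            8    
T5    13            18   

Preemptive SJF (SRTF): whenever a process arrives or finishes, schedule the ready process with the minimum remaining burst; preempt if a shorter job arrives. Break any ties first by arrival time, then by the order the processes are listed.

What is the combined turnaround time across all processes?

97

Gantt: | idle 0-3 | T3 3-5 | T2 5-7 | T3 7-18 | T4 18-26 | T1 26-35 | T5 35-53 |
Completion: T1=35  T2=7  T3=18  T4=26  T5=53
Turnaround (C−A): T1=25  T2=2  T3=15  T4=15  T5=40
Turnaround = completion − arrival: T1=25, T2=2, T3=15, T4=15, T5=40
Total turnaround = 25 + 2 + 15 + 15 + 40 = 97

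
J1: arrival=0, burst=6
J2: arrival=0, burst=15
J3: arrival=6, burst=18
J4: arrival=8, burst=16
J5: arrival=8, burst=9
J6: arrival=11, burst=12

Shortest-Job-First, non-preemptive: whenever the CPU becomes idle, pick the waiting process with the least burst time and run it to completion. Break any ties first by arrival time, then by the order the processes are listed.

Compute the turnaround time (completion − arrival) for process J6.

Gantt: | J1 0-6 | J2 6-21 | J5 21-30 | J6 30-42 | J4 42-58 | J3 58-76 |
Completion: J1=6  J2=21  J3=76  J4=58  J5=30  J6=42
Turnaround (C−A): J1=6  J2=21  J3=70  J4=50  J5=22  J6=31
Turnaround(J6) = completion − arrival = 42 − 11 = 31

31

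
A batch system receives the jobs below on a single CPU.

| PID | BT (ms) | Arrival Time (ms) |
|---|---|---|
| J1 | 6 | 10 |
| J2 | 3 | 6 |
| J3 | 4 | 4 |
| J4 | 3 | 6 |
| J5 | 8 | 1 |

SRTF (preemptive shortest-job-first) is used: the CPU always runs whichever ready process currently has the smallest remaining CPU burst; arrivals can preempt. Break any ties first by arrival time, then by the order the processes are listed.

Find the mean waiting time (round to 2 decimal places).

Schedule: | idle 0-1 | J5 1-4 | J3 4-8 | J2 8-11 | J4 11-14 | J5 14-19 | J1 19-25 |
Completion: J1=25  J2=11  J3=8  J4=14  J5=19
Waiting times: J1=9, J2=2, J3=0, J4=5, J5=10
Average waiting = (9+2+0+5+10) / 5 = 26/5 = 5.20

5.20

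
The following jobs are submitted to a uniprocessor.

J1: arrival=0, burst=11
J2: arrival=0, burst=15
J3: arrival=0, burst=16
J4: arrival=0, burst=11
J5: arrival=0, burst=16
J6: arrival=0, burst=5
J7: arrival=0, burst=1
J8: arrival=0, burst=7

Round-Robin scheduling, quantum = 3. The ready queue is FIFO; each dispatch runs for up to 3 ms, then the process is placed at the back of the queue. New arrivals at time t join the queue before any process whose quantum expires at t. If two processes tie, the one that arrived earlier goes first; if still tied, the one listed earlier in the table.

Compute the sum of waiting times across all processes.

Schedule: | J1 0-3 | J2 3-6 | J3 6-9 | J4 9-12 | J5 12-15 | J6 15-18 | J7 18-19 | J8 19-22 | J1 22-25 | J2 25-28 | J3 28-31 | J4 31-34 | J5 34-37 | J6 37-39 | J8 39-42 | J1 42-45 | J2 45-48 | J3 48-51 | J4 51-54 | J5 54-57 | J8 57-58 | J1 58-60 | J2 60-63 | J3 63-66 | J4 66-68 | J5 68-71 | J2 71-74 | J3 74-77 | J5 77-80 | J3 80-81 | J5 81-82 |
Completion: J1=60  J2=74  J3=81  J4=68  J5=82  J6=39  J7=19  J8=58
Turnaround (C−A): J1=60  J2=74  J3=81  J4=68  J5=82  J6=39  J7=19  J8=58
Waiting = turnaround − burst: J1=49, J2=59, J3=65, J4=57, J5=66, J6=34, J7=18, J8=51
Total waiting = 49 + 59 + 65 + 57 + 66 + 34 + 18 + 51 = 399

399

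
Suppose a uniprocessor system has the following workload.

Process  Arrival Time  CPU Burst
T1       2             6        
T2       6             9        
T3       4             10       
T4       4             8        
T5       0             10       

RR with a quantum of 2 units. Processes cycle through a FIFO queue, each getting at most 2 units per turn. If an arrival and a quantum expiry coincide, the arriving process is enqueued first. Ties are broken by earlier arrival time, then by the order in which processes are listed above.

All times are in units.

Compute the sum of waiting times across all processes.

120

Gantt: | T5 0-2 | T1 2-4 | T5 4-6 | T3 6-8 | T4 8-10 | T1 10-12 | T2 12-14 | T5 14-16 | T3 16-18 | T4 18-20 | T1 20-22 | T2 22-24 | T5 24-26 | T3 26-28 | T4 28-30 | T2 30-32 | T5 32-34 | T3 34-36 | T4 36-38 | T2 38-40 | T3 40-42 | T2 42-43 |
Completion: T1=22  T2=43  T3=42  T4=38  T5=34
Waiting = turnaround − burst: T1=14, T2=28, T3=28, T4=26, T5=24
Total waiting = 14 + 28 + 28 + 26 + 24 = 120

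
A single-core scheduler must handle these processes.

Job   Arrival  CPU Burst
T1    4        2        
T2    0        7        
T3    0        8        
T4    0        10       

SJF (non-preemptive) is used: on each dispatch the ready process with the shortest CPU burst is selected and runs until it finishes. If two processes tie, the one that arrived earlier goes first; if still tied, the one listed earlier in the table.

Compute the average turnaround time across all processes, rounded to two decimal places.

14.00

Gantt: | T2 0-7 | T1 7-9 | T3 9-17 | T4 17-27 |
Completion: T1=9  T2=7  T3=17  T4=27
Turnaround (C−A): T1=5  T2=7  T3=17  T4=27
Turnaround times: T1=5, T2=7, T3=17, T4=27
Average turnaround = (5+7+17+27) / 4 = 56/4 = 14.00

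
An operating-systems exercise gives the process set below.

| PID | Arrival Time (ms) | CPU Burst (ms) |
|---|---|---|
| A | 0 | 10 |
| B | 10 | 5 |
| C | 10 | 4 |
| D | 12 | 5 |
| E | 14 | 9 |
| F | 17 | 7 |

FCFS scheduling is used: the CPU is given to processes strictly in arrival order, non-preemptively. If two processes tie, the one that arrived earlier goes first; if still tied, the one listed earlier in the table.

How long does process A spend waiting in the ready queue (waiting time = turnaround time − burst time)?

0

Schedule: | A 0-10 | B 10-15 | C 15-19 | D 19-24 | E 24-33 | F 33-40 |
Completion: A=10  B=15  C=19  D=24  E=33  F=40
Waiting(A) = turnaround − burst = 10 − 10 = 0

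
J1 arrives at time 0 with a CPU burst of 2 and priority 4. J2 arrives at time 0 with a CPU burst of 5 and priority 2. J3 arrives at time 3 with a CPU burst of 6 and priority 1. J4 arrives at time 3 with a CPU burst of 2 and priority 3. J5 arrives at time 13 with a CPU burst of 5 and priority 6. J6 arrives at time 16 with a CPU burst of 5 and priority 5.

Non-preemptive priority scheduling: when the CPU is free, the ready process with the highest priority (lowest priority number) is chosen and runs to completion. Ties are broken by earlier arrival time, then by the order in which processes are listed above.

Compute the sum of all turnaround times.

54

Timeline: | J2 0-5 | J3 5-11 | J4 11-13 | J1 13-15 | J5 15-20 | J6 20-25 |
Completion: J1=15  J2=5  J3=11  J4=13  J5=20  J6=25
Turnaround = completion − arrival: J1=15, J2=5, J3=8, J4=10, J5=7, J6=9
Total turnaround = 15 + 5 + 8 + 10 + 7 + 9 = 54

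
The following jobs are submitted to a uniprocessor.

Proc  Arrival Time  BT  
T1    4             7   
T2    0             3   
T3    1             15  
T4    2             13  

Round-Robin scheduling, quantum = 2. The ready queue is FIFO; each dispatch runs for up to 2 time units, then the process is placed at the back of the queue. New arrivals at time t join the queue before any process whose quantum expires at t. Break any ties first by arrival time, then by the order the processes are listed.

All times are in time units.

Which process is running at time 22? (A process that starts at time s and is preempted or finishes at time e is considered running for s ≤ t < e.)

T3

Timeline: | T2 0-2 | T3 2-4 | T4 4-6 | T2 6-7 | T1 7-9 | T3 9-11 | T4 11-13 | T1 13-15 | T3 15-17 | T4 17-19 | T1 19-21 | T3 21-23 | T4 23-25 | T1 25-26 | T3 26-28 | T4 28-30 | T3 30-32 | T4 32-34 | T3 34-36 | T4 36-37 | T3 37-38 |
Completion: T1=26  T2=7  T3=38  T4=37
Turnaround (C−A): T1=22  T2=7  T3=37  T4=35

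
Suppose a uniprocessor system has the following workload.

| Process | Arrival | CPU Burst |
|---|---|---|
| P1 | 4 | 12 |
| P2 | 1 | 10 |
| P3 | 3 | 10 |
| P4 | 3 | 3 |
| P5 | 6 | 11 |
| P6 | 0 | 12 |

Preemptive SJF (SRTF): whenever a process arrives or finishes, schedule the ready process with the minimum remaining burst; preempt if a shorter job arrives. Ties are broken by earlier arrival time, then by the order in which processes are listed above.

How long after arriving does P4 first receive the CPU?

0

Gantt: | P6 0-1 | P2 1-3 | P4 3-6 | P2 6-14 | P3 14-24 | P6 24-35 | P5 35-46 | P1 46-58 |
Completion: P1=58  P2=14  P3=24  P4=6  P5=46  P6=35
Response(P4) = first start − arrival = 3 − 3 = 0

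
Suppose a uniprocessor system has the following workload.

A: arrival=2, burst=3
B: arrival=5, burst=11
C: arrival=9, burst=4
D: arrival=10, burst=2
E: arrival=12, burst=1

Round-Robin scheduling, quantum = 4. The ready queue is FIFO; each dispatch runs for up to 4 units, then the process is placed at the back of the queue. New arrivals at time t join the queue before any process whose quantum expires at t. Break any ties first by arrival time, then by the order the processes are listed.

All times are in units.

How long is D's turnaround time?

Timeline: | idle 0-2 | A 2-5 | B 5-9 | C 9-13 | B 13-17 | D 17-19 | E 19-20 | B 20-23 |
Completion: A=5  B=23  C=13  D=19  E=20
Turnaround (C−A): A=3  B=18  C=4  D=9  E=8
Turnaround(D) = completion − arrival = 19 − 10 = 9

9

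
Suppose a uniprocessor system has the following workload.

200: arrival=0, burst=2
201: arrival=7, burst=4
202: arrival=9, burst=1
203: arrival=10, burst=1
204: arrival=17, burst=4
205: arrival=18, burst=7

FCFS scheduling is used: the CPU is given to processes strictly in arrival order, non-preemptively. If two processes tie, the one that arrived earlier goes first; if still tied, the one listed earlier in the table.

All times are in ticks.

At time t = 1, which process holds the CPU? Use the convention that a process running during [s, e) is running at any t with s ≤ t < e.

Schedule: | 200 0-2 | idle 2-7 | 201 7-11 | 202 11-12 | 203 12-13 | idle 13-17 | 204 17-21 | 205 21-28 |
Completion: 200=2  201=11  202=12  203=13  204=21  205=28
Turnaround (C−A): 200=2  201=4  202=3  203=3  204=4  205=10

200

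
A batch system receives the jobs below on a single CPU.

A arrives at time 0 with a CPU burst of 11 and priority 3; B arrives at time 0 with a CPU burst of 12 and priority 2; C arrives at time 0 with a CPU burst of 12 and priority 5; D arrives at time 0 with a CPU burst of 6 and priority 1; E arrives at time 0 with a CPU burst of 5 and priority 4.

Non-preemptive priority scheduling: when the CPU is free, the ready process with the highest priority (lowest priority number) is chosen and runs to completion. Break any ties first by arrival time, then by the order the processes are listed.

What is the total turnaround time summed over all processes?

Schedule: | D 0-6 | B 6-18 | A 18-29 | E 29-34 | C 34-46 |
Completion: A=29  B=18  C=46  D=6  E=34
Turnaround (C−A): A=29  B=18  C=46  D=6  E=34
Turnaround = completion − arrival: A=29, B=18, C=46, D=6, E=34
Total turnaround = 29 + 18 + 46 + 6 + 34 = 133

133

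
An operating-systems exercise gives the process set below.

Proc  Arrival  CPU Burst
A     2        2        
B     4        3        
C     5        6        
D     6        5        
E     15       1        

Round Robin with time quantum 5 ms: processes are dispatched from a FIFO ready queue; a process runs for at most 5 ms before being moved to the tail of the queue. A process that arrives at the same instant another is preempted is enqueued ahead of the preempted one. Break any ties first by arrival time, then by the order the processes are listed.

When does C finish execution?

18

Timeline: | idle 0-2 | A 2-4 | B 4-7 | C 7-12 | D 12-17 | C 17-18 | E 18-19 |
Completion: A=4  B=7  C=18  D=17  E=19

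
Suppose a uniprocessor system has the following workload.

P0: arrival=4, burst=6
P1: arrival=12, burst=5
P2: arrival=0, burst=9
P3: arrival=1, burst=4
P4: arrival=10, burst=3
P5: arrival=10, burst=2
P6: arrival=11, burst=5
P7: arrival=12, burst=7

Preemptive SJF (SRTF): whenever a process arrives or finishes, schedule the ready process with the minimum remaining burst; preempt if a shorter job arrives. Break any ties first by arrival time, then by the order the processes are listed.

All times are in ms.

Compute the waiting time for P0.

1

Gantt: | P2 0-1 | P3 1-5 | P0 5-11 | P5 11-13 | P4 13-16 | P6 16-21 | P1 21-26 | P7 26-33 | P2 33-41 |
Completion: P0=11  P1=26  P2=41  P3=5  P4=16  P5=13  P6=21  P7=33
Turnaround (C−A): P0=7  P1=14  P2=41  P3=4  P4=6  P5=3  P6=10  P7=21
Waiting(P0) = turnaround − burst = 7 − 6 = 1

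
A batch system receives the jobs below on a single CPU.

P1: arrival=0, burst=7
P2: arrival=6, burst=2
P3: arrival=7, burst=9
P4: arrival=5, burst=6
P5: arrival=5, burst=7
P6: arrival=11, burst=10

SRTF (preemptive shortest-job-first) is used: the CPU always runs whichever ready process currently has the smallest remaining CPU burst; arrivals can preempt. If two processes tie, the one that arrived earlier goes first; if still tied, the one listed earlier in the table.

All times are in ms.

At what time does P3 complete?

Timeline: | P1 0-7 | P2 7-9 | P4 9-15 | P5 15-22 | P3 22-31 | P6 31-41 |
Completion: P1=7  P2=9  P3=31  P4=15  P5=22  P6=41

31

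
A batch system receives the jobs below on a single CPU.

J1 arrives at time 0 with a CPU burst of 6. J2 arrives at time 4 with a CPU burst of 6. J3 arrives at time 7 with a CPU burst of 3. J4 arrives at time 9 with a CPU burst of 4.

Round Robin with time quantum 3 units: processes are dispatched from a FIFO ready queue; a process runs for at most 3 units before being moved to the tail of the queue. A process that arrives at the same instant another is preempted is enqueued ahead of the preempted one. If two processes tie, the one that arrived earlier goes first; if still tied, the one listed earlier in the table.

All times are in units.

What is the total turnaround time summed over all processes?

35

Schedule: | J1 0-6 | J2 6-9 | J3 9-12 | J4 12-15 | J2 15-18 | J4 18-19 |
Completion: J1=6  J2=18  J3=12  J4=19
Turnaround = completion − arrival: J1=6, J2=14, J3=5, J4=10
Total turnaround = 6 + 14 + 5 + 10 = 35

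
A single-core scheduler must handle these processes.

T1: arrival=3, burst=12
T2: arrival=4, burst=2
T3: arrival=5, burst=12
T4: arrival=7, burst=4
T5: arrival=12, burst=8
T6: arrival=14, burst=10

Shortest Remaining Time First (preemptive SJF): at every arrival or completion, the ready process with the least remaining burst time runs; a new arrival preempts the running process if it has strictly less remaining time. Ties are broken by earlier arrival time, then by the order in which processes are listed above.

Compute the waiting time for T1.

14

Gantt: | idle 0-3 | T1 3-4 | T2 4-6 | T1 6-7 | T4 7-11 | T1 11-12 | T5 12-20 | T1 20-29 | T6 29-39 | T3 39-51 |
Completion: T1=29  T2=6  T3=51  T4=11  T5=20  T6=39
Waiting(T1) = turnaround − burst = 26 − 12 = 14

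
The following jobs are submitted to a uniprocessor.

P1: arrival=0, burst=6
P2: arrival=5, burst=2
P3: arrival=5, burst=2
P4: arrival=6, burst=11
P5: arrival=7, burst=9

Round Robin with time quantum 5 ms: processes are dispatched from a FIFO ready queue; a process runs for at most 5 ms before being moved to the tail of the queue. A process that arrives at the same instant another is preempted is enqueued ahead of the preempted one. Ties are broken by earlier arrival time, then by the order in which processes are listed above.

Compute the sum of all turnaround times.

62

Timeline: | P1 0-5 | P2 5-7 | P3 7-9 | P1 9-10 | P4 10-15 | P5 15-20 | P4 20-25 | P5 25-29 | P4 29-30 |
Completion: P1=10  P2=7  P3=9  P4=30  P5=29
Turnaround (C−A): P1=10  P2=2  P3=4  P4=24  P5=22
Turnaround = completion − arrival: P1=10, P2=2, P3=4, P4=24, P5=22
Total turnaround = 10 + 2 + 4 + 24 + 22 = 62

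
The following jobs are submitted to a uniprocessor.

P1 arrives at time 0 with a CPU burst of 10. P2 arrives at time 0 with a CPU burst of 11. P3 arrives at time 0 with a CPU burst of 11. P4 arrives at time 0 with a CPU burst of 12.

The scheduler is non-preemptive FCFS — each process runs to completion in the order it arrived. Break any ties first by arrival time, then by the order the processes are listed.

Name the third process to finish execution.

Schedule: | P1 0-10 | P2 10-21 | P3 21-32 | P4 32-44 |
Completion: P1=10  P2=21  P3=32  P4=44
Finish order: P1 → P2 → P3 → P4

P3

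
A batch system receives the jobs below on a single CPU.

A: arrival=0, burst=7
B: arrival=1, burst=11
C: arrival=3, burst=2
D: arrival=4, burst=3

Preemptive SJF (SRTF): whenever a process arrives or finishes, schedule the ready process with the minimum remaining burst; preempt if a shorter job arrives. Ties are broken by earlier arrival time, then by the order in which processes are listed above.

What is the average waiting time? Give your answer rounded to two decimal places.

4.25

Timeline: | A 0-3 | C 3-5 | D 5-8 | A 8-12 | B 12-23 |
Completion: A=12  B=23  C=5  D=8
Turnaround (C−A): A=12  B=22  C=2  D=4
Waiting times: A=5, B=11, C=0, D=1
Average waiting = (5+11+0+1) / 4 = 17/4 = 4.25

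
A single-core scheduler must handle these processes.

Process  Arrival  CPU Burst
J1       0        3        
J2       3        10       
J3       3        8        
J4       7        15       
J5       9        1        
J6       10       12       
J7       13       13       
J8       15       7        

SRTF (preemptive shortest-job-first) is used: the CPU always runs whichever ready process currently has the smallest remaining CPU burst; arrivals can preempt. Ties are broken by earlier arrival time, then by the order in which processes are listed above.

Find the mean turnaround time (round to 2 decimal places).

22.50

Timeline: | J1 0-3 | J3 3-9 | J5 9-10 | J3 10-12 | J2 12-22 | J8 22-29 | J6 29-41 | J7 41-54 | J4 54-69 |
Completion: J1=3  J2=22  J3=12  J4=69  J5=10  J6=41  J7=54  J8=29
Turnaround (C−A): J1=3  J2=19  J3=9  J4=62  J5=1  J6=31  J7=41  J8=14
Turnaround times: J1=3, J2=19, J3=9, J4=62, J5=1, J6=31, J7=41, J8=14
Average turnaround = (3+19+9+62+1+31+41+14) / 8 = 180/8 = 22.50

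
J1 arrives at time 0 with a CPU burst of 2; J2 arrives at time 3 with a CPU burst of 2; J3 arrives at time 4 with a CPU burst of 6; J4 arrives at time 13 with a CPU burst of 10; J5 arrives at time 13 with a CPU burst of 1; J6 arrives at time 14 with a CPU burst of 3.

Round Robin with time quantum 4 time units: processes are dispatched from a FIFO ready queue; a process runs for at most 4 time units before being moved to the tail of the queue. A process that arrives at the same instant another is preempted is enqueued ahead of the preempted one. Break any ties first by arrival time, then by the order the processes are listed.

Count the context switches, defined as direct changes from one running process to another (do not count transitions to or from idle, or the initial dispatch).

4

Timeline: | J1 0-2 | idle 2-3 | J2 3-5 | J3 5-11 | idle 11-13 | J4 13-17 | J5 17-18 | J6 18-21 | J4 21-27 |
Completion: J1=2  J2=5  J3=11  J4=27  J5=18  J6=21
Turnaround (C−A): J1=2  J2=2  J3=7  J4=14  J5=5  J6=7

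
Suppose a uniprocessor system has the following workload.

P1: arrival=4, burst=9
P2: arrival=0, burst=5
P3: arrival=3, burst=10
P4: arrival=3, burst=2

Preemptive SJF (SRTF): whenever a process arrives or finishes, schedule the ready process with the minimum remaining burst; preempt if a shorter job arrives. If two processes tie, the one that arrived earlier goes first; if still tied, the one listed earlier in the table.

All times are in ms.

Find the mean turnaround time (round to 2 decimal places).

11.00

Timeline: | P2 0-5 | P4 5-7 | P1 7-16 | P3 16-26 |
Completion: P1=16  P2=5  P3=26  P4=7
Turnaround (C−A): P1=12  P2=5  P3=23  P4=4
Turnaround times: P1=12, P2=5, P3=23, P4=4
Average turnaround = (12+5+23+4) / 4 = 44/4 = 11.00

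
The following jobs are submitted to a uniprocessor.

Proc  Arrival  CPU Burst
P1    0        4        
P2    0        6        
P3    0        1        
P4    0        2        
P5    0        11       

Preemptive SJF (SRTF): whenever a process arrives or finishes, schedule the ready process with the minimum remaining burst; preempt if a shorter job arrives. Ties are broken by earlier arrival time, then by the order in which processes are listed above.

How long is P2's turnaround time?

Timeline: | P3 0-1 | P4 1-3 | P1 3-7 | P2 7-13 | P5 13-24 |
Completion: P1=7  P2=13  P3=1  P4=3  P5=24
Turnaround(P2) = completion − arrival = 13 − 0 = 13

13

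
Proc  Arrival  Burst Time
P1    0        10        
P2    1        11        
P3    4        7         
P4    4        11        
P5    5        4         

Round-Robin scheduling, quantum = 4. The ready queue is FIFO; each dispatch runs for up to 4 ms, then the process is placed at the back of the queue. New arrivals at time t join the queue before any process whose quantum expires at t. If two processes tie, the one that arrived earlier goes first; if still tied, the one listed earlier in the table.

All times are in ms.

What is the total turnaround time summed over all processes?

161

Gantt: | P1 0-4 | P2 4-8 | P3 8-12 | P4 12-16 | P1 16-20 | P5 20-24 | P2 24-28 | P3 28-31 | P4 31-35 | P1 35-37 | P2 37-40 | P4 40-43 |
Completion: P1=37  P2=40  P3=31  P4=43  P5=24
Turnaround (C−A): P1=37  P2=39  P3=27  P4=39  P5=19
Turnaround = completion − arrival: P1=37, P2=39, P3=27, P4=39, P5=19
Total turnaround = 37 + 39 + 27 + 39 + 19 = 161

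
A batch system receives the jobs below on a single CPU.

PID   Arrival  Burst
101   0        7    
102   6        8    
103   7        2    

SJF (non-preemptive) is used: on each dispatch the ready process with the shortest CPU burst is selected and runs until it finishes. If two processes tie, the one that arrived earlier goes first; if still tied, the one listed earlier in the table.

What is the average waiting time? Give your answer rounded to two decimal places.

Timeline: | 101 0-7 | 103 7-9 | 102 9-17 |
Completion: 101=7  102=17  103=9
Waiting times: 101=0, 102=3, 103=0
Average waiting = (0+3+0) / 3 = 3/3 = 1.00

1.00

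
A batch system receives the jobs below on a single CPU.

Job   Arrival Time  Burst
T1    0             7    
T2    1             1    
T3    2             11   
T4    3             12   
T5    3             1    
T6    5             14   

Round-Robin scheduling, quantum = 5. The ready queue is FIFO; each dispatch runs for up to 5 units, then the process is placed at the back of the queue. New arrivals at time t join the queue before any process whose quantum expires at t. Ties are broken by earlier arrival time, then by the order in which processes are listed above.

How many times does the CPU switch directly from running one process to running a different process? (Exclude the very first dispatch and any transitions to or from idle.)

Timeline: | T1 0-5 | T2 5-6 | T3 6-11 | T4 11-16 | T5 16-17 | T6 17-22 | T1 22-24 | T3 24-29 | T4 29-34 | T6 34-39 | T3 39-40 | T4 40-42 | T6 42-46 |
Completion: T1=24  T2=6  T3=40  T4=42  T5=17  T6=46

12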